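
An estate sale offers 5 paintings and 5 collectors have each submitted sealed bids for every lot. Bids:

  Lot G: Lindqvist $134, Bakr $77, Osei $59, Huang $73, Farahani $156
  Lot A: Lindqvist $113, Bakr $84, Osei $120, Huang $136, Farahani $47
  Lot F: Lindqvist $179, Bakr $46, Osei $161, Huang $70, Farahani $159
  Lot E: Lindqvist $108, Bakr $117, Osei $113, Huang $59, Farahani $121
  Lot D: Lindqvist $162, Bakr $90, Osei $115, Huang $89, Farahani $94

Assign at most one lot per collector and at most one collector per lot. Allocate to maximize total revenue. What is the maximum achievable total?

Maximum total: $732

Optimal: Lindqvist→Lot D ($162), Bakr→Lot E ($117), Osei→Lot F ($161), Huang→Lot A ($136), Farahani→Lot G ($156) — total 162+117+161+136+156 = $732.
Column-greedy (each lot in turn goes to its best remaining collector) gives $703, worse by 29.
Next-best assignment: Lindqvist→Lot F, Bakr→Lot E, Osei→Lot D, Huang→Lot A, Farahani→Lot G = $703.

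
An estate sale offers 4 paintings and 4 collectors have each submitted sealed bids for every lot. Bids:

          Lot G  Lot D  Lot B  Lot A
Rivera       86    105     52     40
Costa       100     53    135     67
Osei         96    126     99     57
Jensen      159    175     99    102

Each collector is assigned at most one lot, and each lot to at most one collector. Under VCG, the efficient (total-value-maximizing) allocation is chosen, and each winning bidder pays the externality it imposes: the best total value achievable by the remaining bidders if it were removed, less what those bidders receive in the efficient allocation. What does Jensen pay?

Jensen pays $46.

Efficient allocation: Rivera→Lot A ($40), Costa→Lot B ($135), Osei→Lot D ($126), Jensen→Lot G ($159); total welfare W = $460.
Jensen receives Lot G at value $159, so the others get W − 159 = $301.
Without Jensen: best allocation of the remaining 3 bidders over all 4 lots is Rivera→Lot G ($86), Costa→Lot B ($135), Osei→Lot D ($126), total $347.
VCG payment = (others' best without Jensen) − (others' welfare with Jensen) = 347 − 301 = $46.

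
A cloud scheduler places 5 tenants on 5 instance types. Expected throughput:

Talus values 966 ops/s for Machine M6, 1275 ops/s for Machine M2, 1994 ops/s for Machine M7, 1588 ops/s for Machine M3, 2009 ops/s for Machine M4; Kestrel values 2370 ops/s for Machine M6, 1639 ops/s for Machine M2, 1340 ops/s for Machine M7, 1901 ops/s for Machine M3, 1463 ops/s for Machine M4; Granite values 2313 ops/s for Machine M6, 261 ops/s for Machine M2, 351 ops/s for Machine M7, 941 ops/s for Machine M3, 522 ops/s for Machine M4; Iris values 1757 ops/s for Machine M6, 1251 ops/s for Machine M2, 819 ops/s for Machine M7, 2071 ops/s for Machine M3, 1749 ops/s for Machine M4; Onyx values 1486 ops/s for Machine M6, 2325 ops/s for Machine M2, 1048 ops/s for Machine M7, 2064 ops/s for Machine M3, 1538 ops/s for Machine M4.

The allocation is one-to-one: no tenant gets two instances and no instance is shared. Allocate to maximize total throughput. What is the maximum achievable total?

Max total: 10282 ops/s

Optimal: Talus→Machine M7 (1994 ops/s), Kestrel→Machine M3 (1901 ops/s), Granite→Machine M6 (2313 ops/s), Iris→Machine M4 (1749 ops/s), Onyx→Machine M2 (2325 ops/s) — total 1994+1901+2313+1749+2325 = 10282 ops/s.
Next-best assignment: Talus→Machine M7, Kestrel→Machine M4, Granite→Machine M6, Iris→Machine M3, Onyx→Machine M2 = 10166 ops/s.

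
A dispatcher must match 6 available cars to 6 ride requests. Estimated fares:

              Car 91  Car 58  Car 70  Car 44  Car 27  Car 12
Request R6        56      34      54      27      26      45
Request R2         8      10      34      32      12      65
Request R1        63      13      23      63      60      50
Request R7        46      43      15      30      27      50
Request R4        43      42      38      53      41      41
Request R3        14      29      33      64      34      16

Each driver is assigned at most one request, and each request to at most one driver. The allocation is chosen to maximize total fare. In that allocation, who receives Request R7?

Car 91 receives Request R7.

Optimal: Car 91→Request R7 ($46), Car 58→Request R4 ($42), Car 70→Request R6 ($54), Car 44→Request R3 ($64), Car 27→Request R1 ($60), Car 12→Request R2 ($65) — total 46+42+54+64+60+65 = $331.
Column-greedy (each request in turn goes to its best remaining driver) gives $301, worse by 30.
Next-best assignment: Car 91→Request R1, Car 58→Request R7, Car 70→Request R6, Car 44→Request R3, Car 27→Request R4, Car 12→Request R2 = $330.
Car 91's own top request is Request R1 ($63), but forcing Car 91→Request R1 and reassigning the rest optimally gives only $330 — worse by 1.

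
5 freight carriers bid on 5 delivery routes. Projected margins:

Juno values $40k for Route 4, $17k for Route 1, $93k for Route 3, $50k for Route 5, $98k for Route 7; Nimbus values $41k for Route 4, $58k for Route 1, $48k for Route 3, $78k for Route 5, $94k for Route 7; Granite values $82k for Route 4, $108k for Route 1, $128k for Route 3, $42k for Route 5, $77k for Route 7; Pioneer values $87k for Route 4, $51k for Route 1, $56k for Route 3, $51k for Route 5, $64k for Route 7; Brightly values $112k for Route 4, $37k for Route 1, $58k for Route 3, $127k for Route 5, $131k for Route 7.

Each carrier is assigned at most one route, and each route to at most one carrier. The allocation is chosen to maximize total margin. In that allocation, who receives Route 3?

Optimal: Juno→Route 3 ($93k), Nimbus→Route 7 ($94k), Granite→Route 1 ($108k), Pioneer→Route 4 ($87k), Brightly→Route 5 ($127k) — total 93+94+108+87+127 = $509k.
Juno's own top route is Route 7 ($98k), but forcing Juno→Route 7 and reassigning the rest optimally gives only $498k — worse by 11.

Juno receives Route 3.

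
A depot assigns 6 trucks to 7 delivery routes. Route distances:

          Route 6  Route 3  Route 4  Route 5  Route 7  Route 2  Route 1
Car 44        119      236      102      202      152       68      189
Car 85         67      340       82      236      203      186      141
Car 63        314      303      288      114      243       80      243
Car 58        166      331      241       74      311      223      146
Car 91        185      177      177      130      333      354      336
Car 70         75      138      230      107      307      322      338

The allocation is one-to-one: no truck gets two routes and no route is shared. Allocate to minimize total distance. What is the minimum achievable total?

Min total: 640 km

This is a one-to-one assignment (minimum-cost bipartite matching).
Optimal: Car 44→Route 7 (152 km), Car 85→Route 4 (82 km), Car 63→Route 2 (80 km), Car 58→Route 5 (74 km), Car 91→Route 3 (177 km), Car 70→Route 6 (75 km) — total 152+82+80+74+177+75 = 640 km.
Column-greedy (each route in turn goes to its cheapest remaining truck) gives 978 km, worse by 338.
Next-best assignment: Car 44→Route 4, Car 85→Route 1, Car 63→Route 2, Car 58→Route 5, Car 91→Route 3, Car 70→Route 6 = 649 km.
Swapping Car 58↔Car 44 (Car 58→Route 7 311 km, Car 44→Route 5 202 km) adds 287.
Every other assignment is strictly worse.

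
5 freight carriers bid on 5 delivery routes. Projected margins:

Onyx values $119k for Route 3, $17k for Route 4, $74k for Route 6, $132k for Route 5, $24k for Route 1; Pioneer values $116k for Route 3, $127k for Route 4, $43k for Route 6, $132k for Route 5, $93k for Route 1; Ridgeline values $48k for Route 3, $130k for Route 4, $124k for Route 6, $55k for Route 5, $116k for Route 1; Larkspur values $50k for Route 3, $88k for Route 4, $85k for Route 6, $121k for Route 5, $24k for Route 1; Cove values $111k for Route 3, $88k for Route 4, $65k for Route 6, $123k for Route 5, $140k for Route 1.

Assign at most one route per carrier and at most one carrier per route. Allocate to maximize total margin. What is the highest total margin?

Max total: $631k

This is the linear assignment problem.
Optimal: Onyx→Route 3 ($119k), Pioneer→Route 4 ($127k), Ridgeline→Route 6 ($124k), Larkspur→Route 5 ($121k), Cove→Route 1 ($140k) — total 119+127+124+121+140 = $631k.
Row-greedy (each carrier in turn takes its best remaining route) gives $573k, worse by 58.
Swapping Ridgeline↔Onyx (Ridgeline→Route 3 $48k, Onyx→Route 6 $74k) loses 121.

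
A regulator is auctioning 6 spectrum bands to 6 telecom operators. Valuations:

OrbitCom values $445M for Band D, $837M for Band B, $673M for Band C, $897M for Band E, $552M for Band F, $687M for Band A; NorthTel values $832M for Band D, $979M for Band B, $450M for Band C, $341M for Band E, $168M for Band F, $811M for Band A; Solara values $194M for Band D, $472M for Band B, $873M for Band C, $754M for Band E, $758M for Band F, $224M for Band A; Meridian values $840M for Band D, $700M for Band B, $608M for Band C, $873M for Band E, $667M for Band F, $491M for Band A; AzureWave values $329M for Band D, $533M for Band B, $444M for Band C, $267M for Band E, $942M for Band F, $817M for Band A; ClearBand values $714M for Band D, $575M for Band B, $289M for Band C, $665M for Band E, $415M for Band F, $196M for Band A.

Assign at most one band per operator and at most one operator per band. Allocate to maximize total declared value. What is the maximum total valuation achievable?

This is a one-to-one assignment (maximum-weight bipartite matching).
Optimal: OrbitCom→Band A ($687M), NorthTel→Band B ($979M), Solara→Band C ($873M), Meridian→Band E ($873M), AzureWave→Band F ($942M), ClearBand→Band D ($714M) — total 687+979+873+873+942+714 = $5068M.
Row-greedy (each operator in turn takes its best remaining band) gives $4727M, worse by 341.

Max total: $5068M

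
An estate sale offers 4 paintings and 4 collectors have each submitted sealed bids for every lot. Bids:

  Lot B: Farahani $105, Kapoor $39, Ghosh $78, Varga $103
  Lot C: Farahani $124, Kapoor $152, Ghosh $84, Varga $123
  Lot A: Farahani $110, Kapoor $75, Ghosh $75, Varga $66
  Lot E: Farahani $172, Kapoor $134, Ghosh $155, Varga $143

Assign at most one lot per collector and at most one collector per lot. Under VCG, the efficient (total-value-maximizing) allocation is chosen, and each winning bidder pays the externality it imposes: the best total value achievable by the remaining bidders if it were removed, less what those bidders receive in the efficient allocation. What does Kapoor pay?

Kapoor pays $20.

Efficient allocation: Farahani→Lot A ($110), Kapoor→Lot C ($152), Ghosh→Lot E ($155), Varga→Lot B ($103); total welfare W = $520.
Kapoor receives Lot C at value $152, so the others get W − 152 = $368.
Without Kapoor: best allocation of the remaining 3 bidders over all 4 lots is Farahani→Lot A ($110), Ghosh→Lot E ($155), Varga→Lot C ($123), total $388.
VCG payment = (others' best without Kapoor) − (others' welfare with Kapoor) = 388 − 368 = $20.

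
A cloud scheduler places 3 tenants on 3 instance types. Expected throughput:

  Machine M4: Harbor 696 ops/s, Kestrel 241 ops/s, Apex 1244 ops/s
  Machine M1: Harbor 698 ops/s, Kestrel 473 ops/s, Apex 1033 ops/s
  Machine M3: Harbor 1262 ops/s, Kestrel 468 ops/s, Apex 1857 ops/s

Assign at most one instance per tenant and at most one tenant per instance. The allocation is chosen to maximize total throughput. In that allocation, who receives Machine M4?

Optimal: Harbor→Machine M4 (696 ops/s), Kestrel→Machine M1 (473 ops/s), Apex→Machine M3 (1857 ops/s) — total 696+473+1857 = 3026 ops/s.
Row-greedy (each tenant in turn takes its best remaining instance) gives 2979 ops/s, worse by 47.
Swapping Apex↔Kestrel (Apex→Machine M1 1033 ops/s, Kestrel→Machine M3 468 ops/s) loses 829.
Harbor's own top instance is Machine M3 (1262 ops/s), but forcing Harbor→Machine M3 and reassigning the rest optimally gives only 2979 ops/s — worse by 47.

Harbor receives Machine M4.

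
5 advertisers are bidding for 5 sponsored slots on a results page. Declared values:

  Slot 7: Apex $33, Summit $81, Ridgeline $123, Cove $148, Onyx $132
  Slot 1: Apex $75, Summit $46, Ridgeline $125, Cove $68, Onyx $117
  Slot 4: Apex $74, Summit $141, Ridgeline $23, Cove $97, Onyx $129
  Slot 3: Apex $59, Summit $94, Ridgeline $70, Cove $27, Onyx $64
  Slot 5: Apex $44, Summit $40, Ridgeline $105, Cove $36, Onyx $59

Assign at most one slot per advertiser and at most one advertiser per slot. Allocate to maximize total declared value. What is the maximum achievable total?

Maximum total: $570

Optimal: Apex→Slot 3 ($59), Summit→Slot 4 ($141), Ridgeline→Slot 5 ($105), Cove→Slot 7 ($148), Onyx→Slot 1 ($117) — total 59+141+105+148+117 = $570.
Max-entry greedy (repeatedly take the single best remaining cell) gives $522, worse by 48.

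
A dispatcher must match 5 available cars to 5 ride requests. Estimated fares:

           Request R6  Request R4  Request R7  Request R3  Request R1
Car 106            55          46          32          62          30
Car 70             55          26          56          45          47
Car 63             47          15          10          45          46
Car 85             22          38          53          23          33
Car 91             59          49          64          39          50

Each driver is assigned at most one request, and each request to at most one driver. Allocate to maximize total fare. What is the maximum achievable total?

Maximum total: $265

This is the linear assignment problem.
Optimal: Car 106→Request R3 ($62), Car 70→Request R6 ($55), Car 63→Request R1 ($46), Car 85→Request R4 ($38), Car 91→Request R7 ($64) — total 62+55+46+38+64 = $265.
Column-greedy (each request in turn goes to its best remaining driver) gives $239, worse by 26.
Swapping Car 106↔Car 63 (Car 106→Request R1 $30, Car 63→Request R3 $45) loses 33.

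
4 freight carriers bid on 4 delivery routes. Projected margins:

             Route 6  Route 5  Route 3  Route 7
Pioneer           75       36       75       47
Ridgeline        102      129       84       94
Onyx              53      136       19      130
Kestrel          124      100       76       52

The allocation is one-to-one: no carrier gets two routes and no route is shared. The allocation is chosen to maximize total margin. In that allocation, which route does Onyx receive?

Optimal: Pioneer→Route 3 ($75k), Ridgeline→Route 5 ($129k), Onyx→Route 7 ($130k), Kestrel→Route 6 ($124k) — total 75+129+130+124 = $458k.
Column-greedy (each route in turn goes to its best remaining carrier) gives $391k, worse by 67.
Next-best assignment: Pioneer→Route 3, Ridgeline→Route 7, Onyx→Route 5, Kestrel→Route 6 = $429k.
Every other assignment is strictly worse.
Onyx's own top route is Route 5 ($136k), but forcing Onyx→Route 5 and reassigning the rest optimally gives only $429k — worse by 29.

Onyx receives Route 7.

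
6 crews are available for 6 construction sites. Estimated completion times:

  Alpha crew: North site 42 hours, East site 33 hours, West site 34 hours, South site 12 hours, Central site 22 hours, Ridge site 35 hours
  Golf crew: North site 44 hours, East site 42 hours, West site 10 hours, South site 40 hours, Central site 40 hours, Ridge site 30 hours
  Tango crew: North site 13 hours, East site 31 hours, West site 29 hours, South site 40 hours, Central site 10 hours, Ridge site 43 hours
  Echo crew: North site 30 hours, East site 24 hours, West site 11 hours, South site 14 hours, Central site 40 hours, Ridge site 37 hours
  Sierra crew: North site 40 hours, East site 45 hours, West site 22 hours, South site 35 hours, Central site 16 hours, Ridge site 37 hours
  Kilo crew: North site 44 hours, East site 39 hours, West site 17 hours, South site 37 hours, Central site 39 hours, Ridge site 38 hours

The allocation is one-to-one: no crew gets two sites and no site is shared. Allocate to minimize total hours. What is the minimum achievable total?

Optimal: Alpha crew→South site (12 hours), Golf crew→Ridge site (30 hours), Tango crew→North site (13 hours), Echo crew→East site (24 hours), Sierra crew→Central site (16 hours), Kilo crew→West site (17 hours) — total 12+30+13+24+16+17 = 112 hours.
Column-greedy (each site in turn goes to its cheapest remaining crew) gives 113 hours, worse by 1.
Next-best assignment: Alpha crew→South site, Golf crew→West site, Tango crew→North site, Echo crew→East site, Sierra crew→Central site, Kilo crew→Ridge site = 113 hours.
No other one-to-one assignment undercuts 112 hours.

Min total: 112 hours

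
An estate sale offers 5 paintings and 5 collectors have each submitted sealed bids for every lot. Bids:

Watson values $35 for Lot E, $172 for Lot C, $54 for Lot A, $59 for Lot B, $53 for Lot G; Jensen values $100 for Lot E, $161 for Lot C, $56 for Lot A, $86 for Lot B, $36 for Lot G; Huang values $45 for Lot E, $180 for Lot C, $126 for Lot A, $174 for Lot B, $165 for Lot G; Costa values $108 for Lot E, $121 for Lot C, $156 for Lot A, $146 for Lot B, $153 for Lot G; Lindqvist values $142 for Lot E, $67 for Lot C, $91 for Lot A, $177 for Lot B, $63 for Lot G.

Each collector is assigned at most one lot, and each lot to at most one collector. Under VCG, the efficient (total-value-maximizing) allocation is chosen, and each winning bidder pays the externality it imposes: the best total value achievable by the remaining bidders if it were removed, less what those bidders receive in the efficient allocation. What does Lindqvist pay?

Efficient allocation: Watson→Lot C ($172), Jensen→Lot E ($100), Huang→Lot G ($165), Costa→Lot A ($156), Lindqvist→Lot B ($177); total welfare W = $770.
Lindqvist receives Lot B at value $177, so the others get W − 177 = $593.
Without Lindqvist: best allocation of the remaining 4 bidders over all 5 lots is Watson→Lot C ($172), Jensen→Lot E ($100), Huang→Lot B ($174), Costa→Lot A ($156), total $602.
VCG payment = (others' best without Lindqvist) − (others' welfare with Lindqvist) = 602 − 593 = $9.

Lindqvist pays $9.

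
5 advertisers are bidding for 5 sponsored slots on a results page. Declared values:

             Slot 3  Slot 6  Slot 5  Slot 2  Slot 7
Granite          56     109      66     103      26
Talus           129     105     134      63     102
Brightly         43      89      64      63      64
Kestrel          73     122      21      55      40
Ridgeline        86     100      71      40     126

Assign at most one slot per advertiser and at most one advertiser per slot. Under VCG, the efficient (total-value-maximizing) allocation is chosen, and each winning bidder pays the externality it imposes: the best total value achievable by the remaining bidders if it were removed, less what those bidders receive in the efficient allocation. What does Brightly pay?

Efficient allocation: Granite→Slot 2 ($103), Talus→Slot 3 ($129), Brightly→Slot 5 ($64), Kestrel→Slot 6 ($122), Ridgeline→Slot 7 ($126); total welfare W = $544.
Brightly receives Slot 5 at value $64, so the others get W − 64 = $480.
Without Brightly: best allocation of the remaining 4 bidders over all 5 slots is Granite→Slot 2 ($103), Talus→Slot 5 ($134), Kestrel→Slot 6 ($122), Ridgeline→Slot 7 ($126), total $485.
VCG payment = (others' best without Brightly) − (others' welfare with Brightly) = 485 − 480 = $5.

Brightly pays $5.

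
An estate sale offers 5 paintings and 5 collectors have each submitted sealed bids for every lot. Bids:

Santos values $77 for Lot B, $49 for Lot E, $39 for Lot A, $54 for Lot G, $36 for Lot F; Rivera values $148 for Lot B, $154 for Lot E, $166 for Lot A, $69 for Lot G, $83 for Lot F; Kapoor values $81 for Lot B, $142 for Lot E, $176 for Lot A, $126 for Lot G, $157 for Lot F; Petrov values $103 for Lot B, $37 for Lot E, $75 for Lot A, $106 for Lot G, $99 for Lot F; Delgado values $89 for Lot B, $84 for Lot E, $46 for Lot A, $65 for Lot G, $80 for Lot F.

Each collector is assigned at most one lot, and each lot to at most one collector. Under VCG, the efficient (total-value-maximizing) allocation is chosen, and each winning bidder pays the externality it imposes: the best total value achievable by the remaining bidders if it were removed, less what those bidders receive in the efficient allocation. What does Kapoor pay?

Efficient allocation: Santos→Lot B ($77), Rivera→Lot E ($154), Kapoor→Lot A ($176), Petrov→Lot G ($106), Delgado→Lot F ($80); total welfare W = $593.
Kapoor receives Lot A at value $176, so the others get W − 176 = $417.
Without Kapoor: best allocation of the remaining 4 bidders over all 5 lots is Santos→Lot B ($77), Rivera→Lot A ($166), Petrov→Lot G ($106), Delgado→Lot E ($84), total $433.
VCG payment = (others' best without Kapoor) − (others' welfare with Kapoor) = 433 − 417 = $16.

Kapoor pays $16.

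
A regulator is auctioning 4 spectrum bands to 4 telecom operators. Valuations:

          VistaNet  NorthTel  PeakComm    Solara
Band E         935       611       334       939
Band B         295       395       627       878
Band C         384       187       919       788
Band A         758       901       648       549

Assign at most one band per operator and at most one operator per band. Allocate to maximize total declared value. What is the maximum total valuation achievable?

Optimal: VistaNet→Band E ($935M), NorthTel→Band A ($901M), PeakComm→Band C ($919M), Solara→Band B ($878M) — total 935+901+919+878 = $3633M.
Column-greedy (each band in turn goes to its best remaining operator) gives $2851M, worse by 782.
Next-best assignment: VistaNet→Band E, NorthTel→Band A, PeakComm→Band B, Solara→Band C = $3251M.

Maximum total: $3633M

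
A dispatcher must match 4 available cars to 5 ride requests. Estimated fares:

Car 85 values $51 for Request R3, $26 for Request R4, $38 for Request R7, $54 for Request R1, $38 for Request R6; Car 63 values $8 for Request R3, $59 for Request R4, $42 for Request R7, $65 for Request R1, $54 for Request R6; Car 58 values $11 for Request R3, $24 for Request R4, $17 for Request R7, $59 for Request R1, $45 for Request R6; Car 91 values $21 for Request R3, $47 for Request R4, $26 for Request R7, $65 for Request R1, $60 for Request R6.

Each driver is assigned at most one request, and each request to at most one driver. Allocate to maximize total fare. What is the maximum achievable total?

Maximum total: $229

Optimal: Car 85→Request R3 ($51), Car 63→Request R4 ($59), Car 58→Request R1 ($59), Car 91→Request R6 ($60) — total 51+59+59+60 = $229.
Max-entry greedy (repeatedly take the single best remaining cell) gives $200, worse by 29.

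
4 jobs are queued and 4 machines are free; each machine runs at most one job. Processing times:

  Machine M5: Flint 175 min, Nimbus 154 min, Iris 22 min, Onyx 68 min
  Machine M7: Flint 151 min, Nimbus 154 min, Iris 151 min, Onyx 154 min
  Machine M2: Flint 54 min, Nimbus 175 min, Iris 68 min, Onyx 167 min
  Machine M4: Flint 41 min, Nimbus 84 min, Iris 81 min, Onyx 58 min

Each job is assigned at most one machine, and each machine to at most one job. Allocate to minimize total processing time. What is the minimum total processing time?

Minimum total: 288 min

Optimal: Flint→Machine M2 (54 min), Nimbus→Machine M7 (154 min), Iris→Machine M5 (22 min), Onyx→Machine M4 (58 min) — total 54+154+22+58 = 288 min.
Column-greedy (each machine in turn goes to its cheapest remaining job) gives 424 min, worse by 136.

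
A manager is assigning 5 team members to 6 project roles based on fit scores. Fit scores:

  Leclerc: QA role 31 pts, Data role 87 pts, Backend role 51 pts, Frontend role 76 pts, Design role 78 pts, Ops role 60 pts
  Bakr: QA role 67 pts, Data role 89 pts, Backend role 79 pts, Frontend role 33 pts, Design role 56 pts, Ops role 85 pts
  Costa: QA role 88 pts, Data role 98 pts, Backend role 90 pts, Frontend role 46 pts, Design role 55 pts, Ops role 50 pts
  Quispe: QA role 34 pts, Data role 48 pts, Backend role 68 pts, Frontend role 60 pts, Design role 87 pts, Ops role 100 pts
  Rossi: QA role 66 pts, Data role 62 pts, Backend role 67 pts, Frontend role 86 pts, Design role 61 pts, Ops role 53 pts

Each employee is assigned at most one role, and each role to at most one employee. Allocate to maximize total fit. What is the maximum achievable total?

Max total: 443 pts

Treat this as an assignment problem: match each employee to one role.
Optimal: Leclerc→Design role (78 pts), Bakr→Data role (89 pts), Costa→Backend role (90 pts), Quispe→Ops role (100 pts), Rossi→Frontend role (86 pts) — total 78+89+90+100+86 = 443 pts.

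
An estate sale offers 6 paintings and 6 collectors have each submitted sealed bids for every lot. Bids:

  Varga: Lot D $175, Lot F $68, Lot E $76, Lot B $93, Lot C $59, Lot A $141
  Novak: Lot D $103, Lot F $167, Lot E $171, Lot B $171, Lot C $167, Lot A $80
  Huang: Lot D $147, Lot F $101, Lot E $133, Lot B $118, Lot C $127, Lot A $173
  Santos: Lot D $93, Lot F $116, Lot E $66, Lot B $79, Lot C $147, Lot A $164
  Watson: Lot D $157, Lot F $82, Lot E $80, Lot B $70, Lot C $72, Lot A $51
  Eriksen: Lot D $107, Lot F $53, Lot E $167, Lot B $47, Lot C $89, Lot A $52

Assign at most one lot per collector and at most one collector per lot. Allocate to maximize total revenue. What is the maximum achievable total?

This is a one-to-one assignment (maximum-weight bipartite matching).
Optimal: Varga→Lot D ($175), Novak→Lot B ($171), Huang→Lot A ($173), Santos→Lot C ($147), Watson→Lot F ($82), Eriksen→Lot E ($167) — total 175+171+173+147+82+167 = $915.
Column-greedy (each lot in turn goes to its best remaining collector) gives $825, worse by 90.
Swapping Santos↔Varga (Santos→Lot D $93, Varga→Lot C $59) loses 170.
Every other assignment is strictly worse.

Max total: $915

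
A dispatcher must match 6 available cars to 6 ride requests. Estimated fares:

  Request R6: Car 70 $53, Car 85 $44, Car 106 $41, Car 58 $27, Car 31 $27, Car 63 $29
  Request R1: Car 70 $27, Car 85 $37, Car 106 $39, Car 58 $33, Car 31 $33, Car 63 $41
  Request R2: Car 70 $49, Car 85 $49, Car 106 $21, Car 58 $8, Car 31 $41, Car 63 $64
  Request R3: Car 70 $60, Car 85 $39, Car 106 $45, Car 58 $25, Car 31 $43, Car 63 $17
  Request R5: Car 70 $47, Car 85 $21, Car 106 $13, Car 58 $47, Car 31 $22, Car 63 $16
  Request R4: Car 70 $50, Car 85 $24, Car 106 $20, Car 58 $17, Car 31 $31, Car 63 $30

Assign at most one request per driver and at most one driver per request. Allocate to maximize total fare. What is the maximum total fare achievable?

Max total: $287

Optimal: Car 70→Request R4 ($50), Car 85→Request R6 ($44), Car 106→Request R1 ($39), Car 58→Request R5 ($47), Car 31→Request R3 ($43), Car 63→Request R2 ($64) — total 50+44+39+47+43+64 = $287.
Max-entry greedy (repeatedly take the single best remaining cell) gives $285, worse by 2.
Next-best assignment: Car 70→Request R3, Car 85→Request R6, Car 106→Request R1, Car 58→Request R5, Car 31→Request R4, Car 63→Request R2 = $285.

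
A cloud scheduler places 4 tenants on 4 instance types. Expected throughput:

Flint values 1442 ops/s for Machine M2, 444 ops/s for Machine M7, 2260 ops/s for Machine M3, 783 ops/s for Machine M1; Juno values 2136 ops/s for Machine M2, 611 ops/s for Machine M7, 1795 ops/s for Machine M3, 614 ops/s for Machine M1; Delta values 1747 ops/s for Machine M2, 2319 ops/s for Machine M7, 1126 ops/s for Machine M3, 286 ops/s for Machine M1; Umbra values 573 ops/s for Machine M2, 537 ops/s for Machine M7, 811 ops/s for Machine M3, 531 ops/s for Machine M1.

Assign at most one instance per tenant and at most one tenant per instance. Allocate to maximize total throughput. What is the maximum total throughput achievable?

Max total: 7246 ops/s

Optimal: Flint→Machine M3 (2260 ops/s), Juno→Machine M2 (2136 ops/s), Delta→Machine M7 (2319 ops/s), Umbra→Machine M1 (531 ops/s) — total 2260+2136+2319+531 = 7246 ops/s.
Every other assignment is strictly worse.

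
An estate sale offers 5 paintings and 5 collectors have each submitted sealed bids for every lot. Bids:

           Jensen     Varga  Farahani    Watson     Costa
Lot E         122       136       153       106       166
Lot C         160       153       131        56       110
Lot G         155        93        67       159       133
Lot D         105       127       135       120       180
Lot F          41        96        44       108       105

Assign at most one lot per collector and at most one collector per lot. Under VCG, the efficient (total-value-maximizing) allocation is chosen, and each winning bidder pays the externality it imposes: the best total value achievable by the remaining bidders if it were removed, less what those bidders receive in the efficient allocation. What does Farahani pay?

Farahani pays $39.

Efficient allocation: Jensen→Lot G ($155), Varga→Lot C ($153), Farahani→Lot E ($153), Watson→Lot F ($108), Costa→Lot D ($180); total welfare W = $749.
Farahani receives Lot E at value $153, so the others get W − 153 = $596.
Without Farahani: best allocation of the remaining 4 bidders over all 5 lots is Jensen→Lot C ($160), Varga→Lot E ($136), Watson→Lot G ($159), Costa→Lot D ($180), total $635.
VCG payment = (others' best without Farahani) − (others' welfare with Farahani) = 635 − 596 = $39.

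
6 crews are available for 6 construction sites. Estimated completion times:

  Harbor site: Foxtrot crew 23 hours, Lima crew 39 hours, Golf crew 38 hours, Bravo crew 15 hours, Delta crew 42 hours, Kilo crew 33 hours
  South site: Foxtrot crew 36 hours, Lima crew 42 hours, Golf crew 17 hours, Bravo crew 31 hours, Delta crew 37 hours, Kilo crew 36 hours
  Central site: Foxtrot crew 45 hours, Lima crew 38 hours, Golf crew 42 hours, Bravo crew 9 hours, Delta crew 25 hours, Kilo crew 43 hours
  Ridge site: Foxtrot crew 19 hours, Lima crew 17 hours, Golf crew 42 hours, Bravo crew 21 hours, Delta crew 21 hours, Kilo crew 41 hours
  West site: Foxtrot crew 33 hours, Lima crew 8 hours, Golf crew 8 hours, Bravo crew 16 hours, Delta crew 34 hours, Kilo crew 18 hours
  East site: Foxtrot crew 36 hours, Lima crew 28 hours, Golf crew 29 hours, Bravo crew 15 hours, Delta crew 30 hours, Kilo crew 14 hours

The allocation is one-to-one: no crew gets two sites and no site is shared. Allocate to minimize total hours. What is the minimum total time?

Optimal: Foxtrot crew→Harbor site (23 hours), Lima crew→West site (8 hours), Golf crew→South site (17 hours), Bravo crew→Central site (9 hours), Delta crew→Ridge site (21 hours), Kilo crew→East site (14 hours) — total 23+8+17+9+21+14 = 92 hours.
Row-greedy (each crew in turn takes its cheapest remaining site) gives 116 hours, worse by 24.

Minimum total: 92 hours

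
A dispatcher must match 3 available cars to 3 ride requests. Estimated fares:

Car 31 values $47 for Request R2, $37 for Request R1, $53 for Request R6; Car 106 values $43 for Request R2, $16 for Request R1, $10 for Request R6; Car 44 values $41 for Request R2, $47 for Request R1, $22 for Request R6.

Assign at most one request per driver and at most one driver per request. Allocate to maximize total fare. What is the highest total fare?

Max total: $143

Optimal: Car 31→Request R6 ($53), Car 106→Request R2 ($43), Car 44→Request R1 ($47) — total 53+43+47 = $143.
Column-greedy (each request in turn goes to its best remaining driver) gives $104, worse by 39.
Next-best assignment: Car 31→Request R6, Car 106→Request R1, Car 44→Request R2 = $110.
Every other assignment is strictly worse.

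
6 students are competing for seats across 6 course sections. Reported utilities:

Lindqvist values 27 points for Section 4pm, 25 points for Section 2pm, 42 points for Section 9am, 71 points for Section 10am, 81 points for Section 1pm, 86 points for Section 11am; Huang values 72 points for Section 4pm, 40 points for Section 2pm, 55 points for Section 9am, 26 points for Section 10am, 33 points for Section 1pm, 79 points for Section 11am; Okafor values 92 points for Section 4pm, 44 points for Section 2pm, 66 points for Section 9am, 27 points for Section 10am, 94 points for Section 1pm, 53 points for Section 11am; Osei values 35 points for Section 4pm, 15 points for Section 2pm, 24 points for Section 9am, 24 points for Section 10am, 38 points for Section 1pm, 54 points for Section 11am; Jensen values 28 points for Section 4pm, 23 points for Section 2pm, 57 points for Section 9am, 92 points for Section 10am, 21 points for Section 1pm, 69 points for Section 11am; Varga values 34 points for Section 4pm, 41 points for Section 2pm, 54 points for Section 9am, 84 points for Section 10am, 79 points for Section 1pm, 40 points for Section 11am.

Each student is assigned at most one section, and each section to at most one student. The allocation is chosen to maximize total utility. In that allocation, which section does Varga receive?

Varga receives Section 1pm.

Optimal: Lindqvist→Section 11am (86 points), Huang→Section 9am (55 points), Okafor→Section 4pm (92 points), Osei→Section 2pm (15 points), Jensen→Section 10am (92 points), Varga→Section 1pm (79 points) — total 86+55+92+15+92+79 = 419 points.
Column-greedy (each section in turn goes to its best remaining student) gives 378 points, worse by 41.
Next-best assignment: Lindqvist→Section 1pm, Huang→Section 9am, Okafor→Section 4pm, Osei→Section 11am, Jensen→Section 10am, Varga→Section 2pm = 415 points.
Every other assignment is strictly worse.
Varga's own top section is Section 10am (84 points), but forcing Varga→Section 10am and reassigning the rest optimally gives only 408 points — worse by 11.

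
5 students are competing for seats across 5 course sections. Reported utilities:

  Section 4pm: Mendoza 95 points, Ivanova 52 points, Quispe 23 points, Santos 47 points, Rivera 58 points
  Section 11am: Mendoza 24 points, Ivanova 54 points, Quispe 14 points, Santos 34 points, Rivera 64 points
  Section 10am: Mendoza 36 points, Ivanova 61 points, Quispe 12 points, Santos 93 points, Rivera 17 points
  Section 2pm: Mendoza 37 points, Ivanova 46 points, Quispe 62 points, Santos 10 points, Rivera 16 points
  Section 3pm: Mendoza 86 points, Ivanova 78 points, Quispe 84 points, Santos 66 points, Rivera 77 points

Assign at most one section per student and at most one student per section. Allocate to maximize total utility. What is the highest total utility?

Optimal: Mendoza→Section 4pm (95 points), Ivanova→Section 3pm (78 points), Quispe→Section 2pm (62 points), Santos→Section 10am (93 points), Rivera→Section 11am (64 points) — total 95+78+62+93+64 = 392 points.
Swapping Ivanova↔Quispe (Ivanova→Section 2pm 46 points, Quispe→Section 3pm 84 points) loses 10.

Max total: 392 points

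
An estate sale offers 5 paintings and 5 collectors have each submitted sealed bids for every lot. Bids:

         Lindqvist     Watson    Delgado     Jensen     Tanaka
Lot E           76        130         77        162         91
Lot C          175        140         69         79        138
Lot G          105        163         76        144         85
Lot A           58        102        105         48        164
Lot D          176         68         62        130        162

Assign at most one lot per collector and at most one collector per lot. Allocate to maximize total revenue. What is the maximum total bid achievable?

This is the linear assignment problem.
Optimal: Lindqvist→Lot C ($175), Watson→Lot G ($163), Delgado→Lot A ($105), Jensen→Lot E ($162), Tanaka→Lot D ($162) — total 175+163+105+162+162 = $767.
Row-greedy (each collector in turn takes its best remaining lot) gives $744, worse by 23.

Maximum total: $767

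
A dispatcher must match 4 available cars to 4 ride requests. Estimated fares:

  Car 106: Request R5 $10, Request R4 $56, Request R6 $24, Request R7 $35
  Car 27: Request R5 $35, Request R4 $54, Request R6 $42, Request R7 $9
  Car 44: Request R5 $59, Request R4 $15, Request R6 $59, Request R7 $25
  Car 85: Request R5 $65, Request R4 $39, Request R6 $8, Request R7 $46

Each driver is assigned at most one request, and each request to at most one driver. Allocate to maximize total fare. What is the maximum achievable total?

Optimal: Car 106→Request R7 ($35), Car 27→Request R4 ($54), Car 44→Request R6 ($59), Car 85→Request R5 ($65) — total 35+54+59+65 = $213.
Row-greedy (each driver in turn takes its best remaining request) gives $203, worse by 10.
No other one-to-one assignment exceeds $213.

Maximum total: $213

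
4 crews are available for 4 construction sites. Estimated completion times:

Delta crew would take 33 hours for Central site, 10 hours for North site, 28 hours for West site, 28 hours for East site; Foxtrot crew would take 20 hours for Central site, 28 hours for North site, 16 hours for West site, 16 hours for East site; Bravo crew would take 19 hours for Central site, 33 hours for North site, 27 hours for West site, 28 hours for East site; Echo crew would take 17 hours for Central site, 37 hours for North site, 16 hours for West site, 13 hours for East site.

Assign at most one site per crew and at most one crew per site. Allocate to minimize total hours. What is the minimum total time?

Optimal: Delta crew→North site (10 hours), Foxtrot crew→West site (16 hours), Bravo crew→Central site (19 hours), Echo crew→East site (13 hours) — total 10+16+19+13 = 58 hours.
Column-greedy (each site in turn goes to its cheapest remaining crew) gives 71 hours, worse by 13.

Minimum total: 58 hours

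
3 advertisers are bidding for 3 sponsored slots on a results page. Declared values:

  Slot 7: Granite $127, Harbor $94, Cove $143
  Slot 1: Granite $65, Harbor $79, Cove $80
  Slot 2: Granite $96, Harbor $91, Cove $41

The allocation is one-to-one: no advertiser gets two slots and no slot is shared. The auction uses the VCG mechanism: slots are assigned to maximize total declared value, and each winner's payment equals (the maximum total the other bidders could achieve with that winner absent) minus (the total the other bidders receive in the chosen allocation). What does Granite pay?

Granite pays $12.

Efficient allocation: Granite→Slot 2 ($96), Harbor→Slot 1 ($79), Cove→Slot 7 ($143); total welfare W = $318.
Granite receives Slot 2 at value $96, so the others get W − 96 = $222.
Without Granite: best allocation of the remaining 2 bidders over all 3 slots is Harbor→Slot 2 ($91), Cove→Slot 7 ($143), total $234.
VCG payment = (others' best without Granite) − (others' welfare with Granite) = 234 − 222 = $12.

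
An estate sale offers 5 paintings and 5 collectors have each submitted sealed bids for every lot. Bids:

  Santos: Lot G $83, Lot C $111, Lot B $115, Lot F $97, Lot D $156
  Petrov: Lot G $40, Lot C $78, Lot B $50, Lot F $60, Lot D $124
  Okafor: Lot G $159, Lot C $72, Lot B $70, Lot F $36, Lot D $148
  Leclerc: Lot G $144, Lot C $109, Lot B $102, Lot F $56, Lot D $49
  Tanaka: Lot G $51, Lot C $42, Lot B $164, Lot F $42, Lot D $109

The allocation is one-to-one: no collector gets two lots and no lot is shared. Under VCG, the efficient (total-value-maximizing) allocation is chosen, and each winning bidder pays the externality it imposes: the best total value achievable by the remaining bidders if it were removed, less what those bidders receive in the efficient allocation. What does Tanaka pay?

Tanaka pays $18.

Efficient allocation: Santos→Lot F ($97), Petrov→Lot D ($124), Okafor→Lot G ($159), Leclerc→Lot C ($109), Tanaka→Lot B ($164); total welfare W = $653.
Tanaka receives Lot B at value $164, so the others get W − 164 = $489.
Without Tanaka: best allocation of the remaining 4 bidders over all 5 lots is Santos→Lot B ($115), Petrov→Lot D ($124), Okafor→Lot G ($159), Leclerc→Lot C ($109), total $507.
VCG payment = (others' best without Tanaka) − (others' welfare with Tanaka) = 507 − 489 = $18.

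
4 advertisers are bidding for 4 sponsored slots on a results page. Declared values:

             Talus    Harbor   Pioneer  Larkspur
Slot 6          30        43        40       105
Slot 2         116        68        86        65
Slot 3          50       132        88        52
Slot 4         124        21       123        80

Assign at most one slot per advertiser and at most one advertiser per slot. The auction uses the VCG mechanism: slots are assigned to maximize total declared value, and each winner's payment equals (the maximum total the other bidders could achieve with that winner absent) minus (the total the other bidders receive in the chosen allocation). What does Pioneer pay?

Efficient allocation: Talus→Slot 2 ($116), Harbor→Slot 3 ($132), Pioneer→Slot 4 ($123), Larkspur→Slot 6 ($105); total welfare W = $476.
Pioneer receives Slot 4 at value $123, so the others get W − 123 = $353.
Without Pioneer: best allocation of the remaining 3 bidders over all 4 slots is Talus→Slot 4 ($124), Harbor→Slot 3 ($132), Larkspur→Slot 6 ($105), total $361.
VCG payment = (others' best without Pioneer) − (others' welfare with Pioneer) = 361 − 353 = $8.

Pioneer pays $8.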